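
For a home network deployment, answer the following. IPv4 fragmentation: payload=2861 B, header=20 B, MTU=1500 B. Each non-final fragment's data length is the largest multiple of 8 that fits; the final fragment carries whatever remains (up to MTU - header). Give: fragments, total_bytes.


Max data per non-final fragment = floor((MTU - header)/8)*8 = floor((1500 - 20)/8)*8 = floor(1480/8)*8 = 1480 B
Final fragment needs no 8-byte alignment: it can carry up to MTU - header = 1480 B
Non-final fragments needed = ceil((payload - 1480) / 1480) = ceil(1381/1480) = ceil(0.9331) = 1
Number of fragments = 1 + 1 = 2
Fragment sizes (data): 1 * 1480 B + 1381 B (last, 1381 <= 1480 OK)
Total bytes sent = payload + n_frags * header = 2861 + 2*20 = 2861 + 40 = 2901 B

2, 2901


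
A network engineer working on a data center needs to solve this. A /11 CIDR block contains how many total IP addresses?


Given: CIDR prefix /11
Host bits = 32 - 11 = 21
Total addresses = 2^21 = 2097152

2097152


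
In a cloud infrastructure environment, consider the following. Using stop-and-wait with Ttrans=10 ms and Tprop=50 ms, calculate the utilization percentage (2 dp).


Given: Ttrans = 10 ms, Tprop = 50 ms
RTT = 2 * Tprop = 2 * 50 = 100 ms
U = Ttrans / (Ttrans + RTT)
U = 10 / (10 + 100)
U = 10 / 110 = 0.090909
U% = 9.09%

9.09


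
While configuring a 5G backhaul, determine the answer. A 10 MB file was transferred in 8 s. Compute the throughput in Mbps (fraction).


Given: file = 10 MB, time = 8 s
File in Mb = 10 * 8 = 80 Mb
Throughput = 80 / 8 Mbps
Throughput = 10 Mbps

10


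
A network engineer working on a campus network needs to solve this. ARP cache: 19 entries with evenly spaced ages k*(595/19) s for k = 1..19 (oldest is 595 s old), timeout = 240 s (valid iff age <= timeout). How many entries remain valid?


Ages are k * 595/19 s for k = 1..19 (spacing = 31.3158 s).
Entry k is valid iff k * 595/19 <= 240 iff k <= 19 * 240 / 595 = 7.6639
n_valid = floor(7.6639) = 7
(n_stale = 19 - 7 = 12)

7


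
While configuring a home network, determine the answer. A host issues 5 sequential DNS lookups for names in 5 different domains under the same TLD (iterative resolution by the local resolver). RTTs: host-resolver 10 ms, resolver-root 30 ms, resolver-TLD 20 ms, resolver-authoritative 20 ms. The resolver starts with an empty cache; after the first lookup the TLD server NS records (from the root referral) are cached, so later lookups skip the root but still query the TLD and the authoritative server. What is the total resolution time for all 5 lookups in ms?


Lookup 1 (cold cache): local + root + TLD + auth = 10 + 30 + 20 + 20 = 80 ms
Lookups 2..5 (TLD NS cached -> skip root; new domain -> still ask TLD and auth): local + TLD + auth = 10 + 20 + 20 = 50 ms each
Remaining 4 lookups: 4 * 50 = 200 ms
Total = 80 + 200 = 280 ms

280


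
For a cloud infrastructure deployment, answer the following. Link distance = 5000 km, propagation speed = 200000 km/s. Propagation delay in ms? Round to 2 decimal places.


Given: distance = 5000 km, speed = 200000 km/s
Delay = distance / speed = 5000 / 200000 seconds
Delay in ms = 5000 * 1000 / 200000
Delay = 25.0000 ms
Rounded to 2 dp = 25.00 ms

25.00


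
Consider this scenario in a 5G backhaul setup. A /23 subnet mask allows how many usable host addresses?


Given: subnet mask /23
Host bits = 32 - 23 = 9
Total addresses = 2^9 = 512
Usable hosts = 512 - 2 (network + broadcast) = 510

510


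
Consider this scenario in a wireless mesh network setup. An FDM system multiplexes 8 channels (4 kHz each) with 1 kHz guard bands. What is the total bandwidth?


Given: 8 channels, 4 kHz each, guard = 1 kHz
Channel bandwidth = 8 * 4 = 32 kHz
Guard bands = 7 gaps * 1 kHz = 7 kHz
Total = 32 + 7 = 39 kHz

39


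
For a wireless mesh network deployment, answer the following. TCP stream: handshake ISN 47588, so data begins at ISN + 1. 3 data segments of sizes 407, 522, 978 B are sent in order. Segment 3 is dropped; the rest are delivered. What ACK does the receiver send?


SYN uses sequence number 47588; first data byte = ISN + 1 = 47589.
Segment 1: SEQ = 47589, len = 407 B, covers [47589, 47995]
Segment 2: SEQ = 47996, len = 522 B, covers [47996, 48517]
Segment 3: SEQ = 48518, len = 978 B, covers [48518, 49495] [LOST]
In-order data received: bytes [47589, 48517] (segments 1..2).
Segment 3 missing -> gap begins at byte 48518.
Cumulative ACK = next expected in-order byte = 47589 + 407 + 522 = 48518

48518


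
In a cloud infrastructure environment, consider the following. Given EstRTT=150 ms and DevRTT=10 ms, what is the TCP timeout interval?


Given: EstRTT = 150 ms, DevRTT = 10 ms
Timeout = EstRTT + 4 * DevRTT
4 * DevRTT = 4 * 10 = 40
Timeout = 150 + 40 = 190 ms

190


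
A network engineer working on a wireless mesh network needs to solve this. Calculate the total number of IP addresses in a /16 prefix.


Given: CIDR prefix /16
Host bits = 32 - 16 = 16
Total addresses = 2^16 = 65536

65536


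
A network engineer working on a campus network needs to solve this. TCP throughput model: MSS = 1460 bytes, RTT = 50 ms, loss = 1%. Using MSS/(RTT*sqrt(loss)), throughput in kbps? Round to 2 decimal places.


Given: MSS = 1460 bytes, RTT = 50 ms, loss = 1%
RTT in seconds = 50 / 1000 = 0.05
Loss rate = 1% = 0.01
sqrt(loss) = sqrt(0.01) = 0.1
Throughput (bytes/s) = 1460 / (0.05 * 0.1) = 292000.0000
Throughput (kbps) = 292000.0000 * 8 / 1000 = 2336.000000 -> 2336.00 kbps (2 dp)

2336.00


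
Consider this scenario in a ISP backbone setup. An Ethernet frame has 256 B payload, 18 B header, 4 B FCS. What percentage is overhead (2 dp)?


Given: payload = 256 B, header = 18 B, trailer = 4 B
Overhead bytes = header + trailer = 18 + 4 = 22
Total frame = payload + overhead = 256 + 22 = 278
Overhead % = 22 / 278 * 100 = 7.9137% -> 7.91% (2 dp)

7.91


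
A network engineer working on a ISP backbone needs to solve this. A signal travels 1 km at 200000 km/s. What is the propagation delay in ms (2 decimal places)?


Given: distance = 1 km, speed = 200000 km/s
Delay = distance / speed = 1 / 200000 seconds
Delay in ms = 1 * 1000 / 200000
Delay = 0.0050 ms
Rounded to 2 dp = 0.01 ms

0.01


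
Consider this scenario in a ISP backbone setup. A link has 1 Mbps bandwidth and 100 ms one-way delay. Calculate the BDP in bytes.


Given: bandwidth = 1 Mbps, delay = 100 ms
BDP in bits = 1 * 10^6 * 100 / 1000
BDP in bits = 100000
BDP in bytes = 100000 / 8 = 12500

12500


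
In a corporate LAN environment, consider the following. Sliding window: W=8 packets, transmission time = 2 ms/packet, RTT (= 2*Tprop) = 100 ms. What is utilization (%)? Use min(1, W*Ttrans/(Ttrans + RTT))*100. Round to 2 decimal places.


Given: W = 8, Ttrans = 2 ms, RTT = 100 ms (= 2 * Tprop, Tprop = 50 ms)
Cycle time = Ttrans + RTT = 2 + 100 = 102 ms (first packet sent until its ACK returns)
W * Ttrans = 8 * 2 = 16 ms of sending per cycle
W * Ttrans / (Ttrans + RTT) = 16 / 102 = 0.156863
U = min(1, 0.156863) = 0.156863
U% = 15.69%

15.69


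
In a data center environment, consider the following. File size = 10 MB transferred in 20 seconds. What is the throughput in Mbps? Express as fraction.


Given: file = 10 MB, time = 20 s
File in Mb = 10 * 8 = 80 Mb
Throughput = 80 / 20 Mbps
Throughput = 4 Mbps

4


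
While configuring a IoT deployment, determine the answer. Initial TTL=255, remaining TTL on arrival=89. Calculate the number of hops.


Given: initial TTL = 255, received TTL = 89
Hops = initial TTL - received TTL
Hops = 255 - 89 = 166

166


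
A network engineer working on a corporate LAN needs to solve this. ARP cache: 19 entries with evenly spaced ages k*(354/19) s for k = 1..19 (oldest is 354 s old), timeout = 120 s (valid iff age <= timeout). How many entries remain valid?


Ages are k * 354/19 s for k = 1..19 (spacing = 18.6316 s).
Entry k is valid iff k * 354/19 <= 120 iff k <= 19 * 120 / 354 = 6.4407
n_valid = floor(6.4407) = 6
(n_stale = 19 - 6 = 13)

6


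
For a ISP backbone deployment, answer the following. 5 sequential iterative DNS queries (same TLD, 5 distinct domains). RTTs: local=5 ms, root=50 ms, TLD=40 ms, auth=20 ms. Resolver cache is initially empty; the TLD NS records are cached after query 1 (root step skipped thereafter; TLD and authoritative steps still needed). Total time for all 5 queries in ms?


Lookup 1 (cold cache): local + root + TLD + auth = 5 + 50 + 40 + 20 = 115 ms
Lookups 2..5 (TLD NS cached -> skip root; new domain -> still ask TLD and auth): local + TLD + auth = 5 + 40 + 20 = 65 ms each
Remaining 4 lookups: 4 * 65 = 260 ms
Total = 115 + 260 = 375 ms

375


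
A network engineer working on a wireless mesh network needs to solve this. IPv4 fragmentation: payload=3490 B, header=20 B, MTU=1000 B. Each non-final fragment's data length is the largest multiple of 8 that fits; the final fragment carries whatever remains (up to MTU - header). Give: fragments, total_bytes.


Max data per non-final fragment = floor((MTU - header)/8)*8 = floor((1000 - 20)/8)*8 = floor(980/8)*8 = 976 B
Final fragment needs no 8-byte alignment: it can carry up to MTU - header = 980 B
Non-final fragments needed = ceil((payload - 980) / 976) = ceil(2510/976) = ceil(2.5717) = 3
Number of fragments = 3 + 1 = 4
Fragment sizes (data): 3 * 976 B + 562 B (last, 562 <= 980 OK)
Total bytes sent = payload + n_frags * header = 3490 + 4*20 = 3490 + 80 = 3570 B

4, 3570


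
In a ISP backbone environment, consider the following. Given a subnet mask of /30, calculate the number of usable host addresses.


Given: subnet mask /30
Host bits = 32 - 30 = 2
Total addresses = 2^2 = 4
Usable hosts = 4 - 2 (network + broadcast) = 2

2


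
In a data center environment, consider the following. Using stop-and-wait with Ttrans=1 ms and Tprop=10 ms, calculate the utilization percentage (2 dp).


Given: Ttrans = 1 ms, Tprop = 10 ms
RTT = 2 * Tprop = 2 * 10 = 20 ms
U = Ttrans / (Ttrans + RTT)
U = 1 / (1 + 20)
U = 1 / 21 = 0.047619
U% = 4.76%

4.76


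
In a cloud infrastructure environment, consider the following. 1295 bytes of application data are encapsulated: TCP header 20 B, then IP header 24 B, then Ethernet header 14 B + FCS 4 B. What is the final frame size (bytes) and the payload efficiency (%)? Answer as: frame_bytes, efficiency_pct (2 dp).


TCP segment = 1295 + 20 = 1315 B
IP packet = 1315 + 24 = 1339 B
Ethernet frame = 1339 + 14 + 4 = 1357 B
Efficiency = app / frame = 1295 / 1357 = 0.954311 = 95.4311% -> 95.43% (2 dp)

1357, 95.43


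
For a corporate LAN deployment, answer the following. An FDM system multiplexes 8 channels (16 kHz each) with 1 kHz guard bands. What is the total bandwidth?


Given: 8 channels, 16 kHz each, guard = 1 kHz
Channel bandwidth = 8 * 16 = 128 kHz
Guard bands = 7 gaps * 1 kHz = 7 kHz
Total = 128 + 7 = 135 kHz

135


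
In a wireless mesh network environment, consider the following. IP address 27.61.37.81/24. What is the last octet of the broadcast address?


Given: IP = 27.61.37.81, prefix = /24
Host bits = 32 - 24 = 8
Network last octet = 81 AND mask = 0
Host part size = 2^8 - 1 = 255
Broadcast last octet = 0 OR 255 = 255

255


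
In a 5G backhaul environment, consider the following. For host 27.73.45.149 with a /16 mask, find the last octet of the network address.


Given: IP = 27.73.45.149, prefix = /16
Subnet mask = 255.255.0.0
Last octet of IP: 149
Last octet of mask: 0
Network last octet = 149 AND 0 = 0

0


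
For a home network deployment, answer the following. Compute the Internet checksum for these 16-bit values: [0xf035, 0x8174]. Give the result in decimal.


Given words: [0xf035, 0x8174]
Step 1: Sum all words
Raw sum = 61493 + 33140 = 94633
Step 2: Fold carry: (29097 + 1) = 29098
One's complement = ~29098 & 0xFFFF = 36437

36437


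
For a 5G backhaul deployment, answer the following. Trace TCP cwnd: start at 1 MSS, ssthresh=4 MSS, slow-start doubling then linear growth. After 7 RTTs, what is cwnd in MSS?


RTT 0: cwnd = 1 MSS (initial)
RTT 1: cwnd = 2 MSS (slow start, doubled)
RTT 2: cwnd = 4 MSS (slow start, doubled)
RTT 3: cwnd = 5 MSS (congestion avoidance, +1)
RTT 4: cwnd = 6 MSS (congestion avoidance, +1)
RTT 5: cwnd = 7 MSS (congestion avoidance, +1)
RTT 6: cwnd = 8 MSS (congestion avoidance, +1)
RTT 7: cwnd = 9 MSS (congestion avoidance, +1)

9


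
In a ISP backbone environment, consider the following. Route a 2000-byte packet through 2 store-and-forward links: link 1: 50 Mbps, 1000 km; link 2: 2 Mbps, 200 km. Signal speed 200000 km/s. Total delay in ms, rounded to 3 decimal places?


Packet = 2000 bytes = 16000 bits. Store-and-forward: sum (t_trans + t_prop) per link.
Link 1: t_trans = 16000/(50*10^6) s = 0.3200 ms; t_prop = 1000/200000 s = 5.0000 ms; subtotal = 5.3200 ms
Link 2: t_trans = 16000/(2*10^6) s = 8.0000 ms; t_prop = 200/200000 s = 1.0000 ms; subtotal = 9.0000 ms
End-to-end = 5.3200 + 9.0000 = 14.3200 ms -> 14.320 ms (3 dp)

14.320


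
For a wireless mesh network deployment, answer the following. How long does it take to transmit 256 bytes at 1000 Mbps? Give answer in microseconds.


Given: packet = 256 bytes, bandwidth = 1000 Mbps
Packet in bits = 256 * 8 = 2048 bits
Bandwidth = 1000 * 10^6 = 1000000000 bps
Time = 2048 / 1000000000 seconds
Time in us = 2048 * 10^6 / 1000000000 = 2.048

2.048


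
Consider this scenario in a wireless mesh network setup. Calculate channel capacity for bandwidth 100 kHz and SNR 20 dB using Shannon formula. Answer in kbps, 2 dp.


Given: B = 100 kHz, SNR = 20 dB
SNR linear = 10^(20/10) = 100
1 + SNR = 101
log2(101) = 6.6582114828
C = 100 * 1000 * 6.6582114828 = 665821.1483 bps
C = 665.821148 kbps -> 665.82 kbps (2 dp)

665.82


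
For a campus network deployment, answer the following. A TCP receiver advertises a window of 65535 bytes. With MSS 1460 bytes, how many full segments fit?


Given: RWND = 65535 bytes, MSS = 1460 bytes
Full segments = floor(RWND / MSS)
Full segments = floor(65535 / 1460)
Full segments = floor(44.887) = 44

44


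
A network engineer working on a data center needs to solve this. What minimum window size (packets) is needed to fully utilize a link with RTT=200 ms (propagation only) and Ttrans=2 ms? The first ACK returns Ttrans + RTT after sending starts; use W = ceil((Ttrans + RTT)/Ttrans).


Given: Ttrans = 2 ms, RTT = 200 ms (= 2 * Tprop, Tprop = 100 ms)
Time until first ACK returns = Ttrans + RTT = 2 + 200 = 202 ms
Need W * Ttrans >= Ttrans + RTT  ->  W >= (Ttrans + RTT) / Ttrans
(Ttrans + RTT) / Ttrans = 202 / 2 = 101
W_min = ceil(101) = 101

101


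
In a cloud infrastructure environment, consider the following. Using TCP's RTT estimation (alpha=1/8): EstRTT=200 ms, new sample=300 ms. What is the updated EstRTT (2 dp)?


Given: EstRTT = 200 ms, SampleRTT = 300 ms, alpha = 1/8
New EstRTT = (1 - alpha) * EstRTT + alpha * SampleRTT
(7/8) * 200 = 175
(1/8) * 300 = 37.5
New EstRTT = 175 + 37.5 = 212.5 ms -> 212.50 ms (2 dp)

212.50


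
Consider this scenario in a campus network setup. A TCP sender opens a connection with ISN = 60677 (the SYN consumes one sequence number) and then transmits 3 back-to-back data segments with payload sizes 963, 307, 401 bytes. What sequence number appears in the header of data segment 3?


The SYN occupies sequence number ISN = 60677, so the first data byte is ISN + 1 = 60678.
SEQ of data segment i = (ISN + 1) + sum of payload sizes of segments 1..i-1.
Segment 1: SEQ = 60678, payload = 963 bytes
Segment 2: SEQ = 61641, payload = 307 bytes
Segment 3: SEQ = 61948, payload = 401 bytes
SEQ of segment 3 = 60678 + 963 + 307 = 61948

61948


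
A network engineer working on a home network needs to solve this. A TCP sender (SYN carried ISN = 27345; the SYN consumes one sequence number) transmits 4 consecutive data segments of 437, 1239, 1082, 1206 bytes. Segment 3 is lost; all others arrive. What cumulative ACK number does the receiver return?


SYN uses sequence number 27345; first data byte = ISN + 1 = 27346.
Segment 1: SEQ = 27346, len = 437 B, covers [27346, 27782]
Segment 2: SEQ = 27783, len = 1239 B, covers [27783, 29021]
Segment 3: SEQ = 29022, len = 1082 B, covers [29022, 30103] [LOST]
Segment 4: SEQ = 30104, len = 1206 B, covers [30104, 31309]
In-order data received: bytes [27346, 29021] (segments 1..2).
Segment 3 missing -> gap begins at byte 29022; later segments buffered out of order.
Cumulative ACK = next expected in-order byte = 27346 + 437 + 1239 = 29022

29022


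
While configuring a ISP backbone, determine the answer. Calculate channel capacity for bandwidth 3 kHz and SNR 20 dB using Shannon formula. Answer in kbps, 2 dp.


Given: B = 3 kHz, SNR = 20 dB
SNR linear = 10^(20/10) = 100
1 + SNR = 101
log2(101) = 6.6582114828
C = 3 * 1000 * 6.6582114828 = 19974.6344 bps
C = 19.974634 kbps -> 19.97 kbps (2 dp)

19.97


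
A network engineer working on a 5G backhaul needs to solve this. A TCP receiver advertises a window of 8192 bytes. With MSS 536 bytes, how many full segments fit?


Given: RWND = 8192 bytes, MSS = 536 bytes
Full segments = floor(RWND / MSS)
Full segments = floor(8192 / 536)
Full segments = floor(15.2836) = 15

15


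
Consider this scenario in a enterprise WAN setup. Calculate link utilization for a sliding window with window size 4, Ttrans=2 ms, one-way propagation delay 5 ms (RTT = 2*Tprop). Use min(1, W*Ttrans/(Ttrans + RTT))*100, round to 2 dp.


Given: W = 4, Ttrans = 2 ms, RTT = 10 ms (= 2 * Tprop, Tprop = 5 ms)
Cycle time = Ttrans + RTT = 2 + 10 = 12 ms (first packet sent until its ACK returns)
W * Ttrans = 4 * 2 = 8 ms of sending per cycle
W * Ttrans / (Ttrans + RTT) = 8 / 12 = 0.666667
U = min(1, 0.666667) = 0.666667
U% = 66.67%

66.67


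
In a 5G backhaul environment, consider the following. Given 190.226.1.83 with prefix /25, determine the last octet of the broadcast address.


Given: IP = 190.226.1.83, prefix = /25
Host bits = 32 - 25 = 7
Network last octet = 83 AND mask = 0
Host part size = 2^7 - 1 = 127
Broadcast last octet = 0 OR 127 = 127

127


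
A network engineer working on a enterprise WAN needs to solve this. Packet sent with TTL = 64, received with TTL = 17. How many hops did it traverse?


Given: initial TTL = 64, received TTL = 17
Hops = initial TTL - received TTL
Hops = 64 - 17 = 47

47


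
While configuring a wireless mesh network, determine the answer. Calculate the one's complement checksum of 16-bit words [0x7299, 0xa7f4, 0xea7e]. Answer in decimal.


Given words: [0x7299, 0xa7f4, 0xea7e]
Step 1: Sum all words
Raw sum = 29337 + 42996 + 60030 = 132363
Step 2: Fold carry: (1291 + 2) = 1293
One's complement = ~1293 & 0xFFFF = 64242

64242


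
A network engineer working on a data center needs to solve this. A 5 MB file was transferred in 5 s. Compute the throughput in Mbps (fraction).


Given: file = 5 MB, time = 5 s
File in Mb = 5 * 8 = 40 Mb
Throughput = 40 / 5 Mbps
Throughput = 8 Mbps

8


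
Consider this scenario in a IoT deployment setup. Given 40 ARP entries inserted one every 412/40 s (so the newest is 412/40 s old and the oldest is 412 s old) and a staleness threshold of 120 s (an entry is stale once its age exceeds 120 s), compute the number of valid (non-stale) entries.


Ages are k * 412/40 s for k = 1..40 (spacing = 10.3000 s).
Entry k is valid iff k * 412/40 <= 120 iff k <= 40 * 120 / 412 = 11.6505
n_valid = floor(11.6505) = 11
(n_stale = 40 - 11 = 29)

11


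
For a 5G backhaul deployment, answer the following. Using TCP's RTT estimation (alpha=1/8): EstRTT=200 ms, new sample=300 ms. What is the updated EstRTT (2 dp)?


Given: EstRTT = 200 ms, SampleRTT = 300 ms, alpha = 1/8
New EstRTT = (1 - alpha) * EstRTT + alpha * SampleRTT
(7/8) * 200 = 175
(1/8) * 300 = 37.5
New EstRTT = 175 + 37.5 = 212.5 ms -> 212.50 ms (2 dp)

212.50


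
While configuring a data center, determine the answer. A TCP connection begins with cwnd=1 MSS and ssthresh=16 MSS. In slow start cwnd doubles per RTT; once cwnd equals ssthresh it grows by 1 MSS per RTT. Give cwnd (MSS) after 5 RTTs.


RTT 0: cwnd = 1 MSS (initial)
RTT 1: cwnd = 2 MSS (slow start, doubled)
RTT 2: cwnd = 4 MSS (slow start, doubled)
RTT 3: cwnd = 8 MSS (slow start, doubled)
RTT 4: cwnd = 16 MSS (slow start, doubled)
RTT 5: cwnd = 17 MSS (congestion avoidance, +1)

17


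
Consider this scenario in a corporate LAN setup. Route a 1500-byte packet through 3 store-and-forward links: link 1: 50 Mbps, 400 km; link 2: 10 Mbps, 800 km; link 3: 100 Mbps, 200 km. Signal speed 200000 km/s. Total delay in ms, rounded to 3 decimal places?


Packet = 1500 bytes = 12000 bits. Store-and-forward: sum (t_trans + t_prop) per link.
Link 1: t_trans = 12000/(50*10^6) s = 0.2400 ms; t_prop = 400/200000 s = 2.0000 ms; subtotal = 2.2400 ms
Link 2: t_trans = 12000/(10*10^6) s = 1.2000 ms; t_prop = 800/200000 s = 4.0000 ms; subtotal = 5.2000 ms
Link 3: t_trans = 12000/(100*10^6) s = 0.1200 ms; t_prop = 200/200000 s = 1.0000 ms; subtotal = 1.1200 ms
End-to-end = 2.2400 + 5.2000 + 1.1200 = 8.5600 ms -> 8.560 ms (3 dp)

8.560


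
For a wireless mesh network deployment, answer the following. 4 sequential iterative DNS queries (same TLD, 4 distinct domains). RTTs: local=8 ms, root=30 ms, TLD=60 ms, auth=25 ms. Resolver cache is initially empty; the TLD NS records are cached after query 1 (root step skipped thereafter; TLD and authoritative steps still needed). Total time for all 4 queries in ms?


Lookup 1 (cold cache): local + root + TLD + auth = 8 + 30 + 60 + 25 = 123 ms
Lookups 2..4 (TLD NS cached -> skip root; new domain -> still ask TLD and auth): local + TLD + auth = 8 + 60 + 25 = 93 ms each
Remaining 3 lookups: 3 * 93 = 279 ms
Total = 123 + 279 = 402 ms

402


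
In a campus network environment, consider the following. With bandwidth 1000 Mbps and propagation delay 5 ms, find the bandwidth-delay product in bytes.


Given: bandwidth = 1000 Mbps, delay = 5 ms
BDP in bits = 1000 * 10^6 * 5 / 1000
BDP in bits = 5000000
BDP in bytes = 5000000 / 8 = 625000

625000


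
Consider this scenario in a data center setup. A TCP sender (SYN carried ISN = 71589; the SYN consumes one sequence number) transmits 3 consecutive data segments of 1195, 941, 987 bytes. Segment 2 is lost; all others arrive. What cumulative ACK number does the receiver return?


SYN uses sequence number 71589; first data byte = ISN + 1 = 71590.
Segment 1: SEQ = 71590, len = 1195 B, covers [71590, 72784]
Segment 2: SEQ = 72785, len = 941 B, covers [72785, 73725] [LOST]
Segment 3: SEQ = 73726, len = 987 B, covers [73726, 74712]
In-order data received: bytes [71590, 72784] (segments 1..1).
Segment 2 missing -> gap begins at byte 72785; later segments buffered out of order.
Cumulative ACK = next expected in-order byte = 71590 + 1195 = 72785

72785


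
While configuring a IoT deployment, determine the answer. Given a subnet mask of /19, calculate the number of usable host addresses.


Given: subnet mask /19
Host bits = 32 - 19 = 13
Total addresses = 2^13 = 8192
Usable hosts = 8192 - 2 (network + broadcast) = 8190

8190


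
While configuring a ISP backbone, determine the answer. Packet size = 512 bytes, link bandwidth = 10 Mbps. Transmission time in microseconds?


Given: packet = 512 bytes, bandwidth = 10 Mbps
Packet in bits = 512 * 8 = 4096 bits
Bandwidth = 10 * 10^6 = 10000000 bps
Time = 4096 / 10000000 seconds
Time in us = 4096 * 10^6 / 10000000 = 409.6

409.6


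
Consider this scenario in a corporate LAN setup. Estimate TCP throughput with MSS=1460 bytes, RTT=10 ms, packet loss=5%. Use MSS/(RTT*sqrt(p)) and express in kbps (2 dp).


Given: MSS = 1460 bytes, RTT = 10 ms, loss = 5%
RTT in seconds = 10 / 1000 = 0.01
Loss rate = 5% = 0.05
sqrt(loss) = sqrt(0.05) = 0.223606797750
Throughput (bytes/s) = 1460 / (0.01 * 0.223606797750) = 652931.8494
Throughput (kbps) = 652931.8494 * 8 / 1000 = 5223.454795 -> 5223.45 kbps (2 dp)

5223.45


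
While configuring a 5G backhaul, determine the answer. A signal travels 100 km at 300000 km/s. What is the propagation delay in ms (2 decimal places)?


Given: distance = 100 km, speed = 300000 km/s
Delay = distance / speed = 100 / 300000 seconds
Delay in ms = 100 * 1000 / 300000
Delay = 0.3333 ms
Rounded to 2 dp = 0.33 ms

0.33


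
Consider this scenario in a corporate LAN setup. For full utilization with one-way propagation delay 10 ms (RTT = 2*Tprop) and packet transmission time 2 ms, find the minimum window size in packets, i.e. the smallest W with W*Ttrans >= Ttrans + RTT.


Given: Ttrans = 2 ms, RTT = 20 ms (= 2 * Tprop, Tprop = 10 ms)
Time until first ACK returns = Ttrans + RTT = 2 + 20 = 22 ms
Need W * Ttrans >= Ttrans + RTT  ->  W >= (Ttrans + RTT) / Ttrans
(Ttrans + RTT) / Ttrans = 22 / 2 = 11
W_min = ceil(11) = 11

11


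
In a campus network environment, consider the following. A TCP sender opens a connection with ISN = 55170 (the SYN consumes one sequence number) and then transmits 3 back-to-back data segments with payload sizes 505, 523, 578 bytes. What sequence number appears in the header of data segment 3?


The SYN occupies sequence number ISN = 55170, so the first data byte is ISN + 1 = 55171.
SEQ of data segment i = (ISN + 1) + sum of payload sizes of segments 1..i-1.
Segment 1: SEQ = 55171, payload = 505 bytes
Segment 2: SEQ = 55676, payload = 523 bytes
Segment 3: SEQ = 56199, payload = 578 bytes
SEQ of segment 3 = 55171 + 505 + 523 = 56199

56199


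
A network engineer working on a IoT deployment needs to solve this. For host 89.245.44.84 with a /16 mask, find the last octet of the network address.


Given: IP = 89.245.44.84, prefix = /16
Subnet mask = 255.255.0.0
Last octet of IP: 84
Last octet of mask: 0
Network last octet = 84 AND 0 = 0

0


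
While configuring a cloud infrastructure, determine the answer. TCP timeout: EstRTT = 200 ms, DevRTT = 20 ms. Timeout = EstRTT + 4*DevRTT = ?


Given: EstRTT = 200 ms, DevRTT = 20 ms
Timeout = EstRTT + 4 * DevRTT
4 * DevRTT = 4 * 20 = 80
Timeout = 200 + 80 = 280 ms

280


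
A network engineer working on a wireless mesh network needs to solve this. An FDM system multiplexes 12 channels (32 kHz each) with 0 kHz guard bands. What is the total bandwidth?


Given: 12 channels, 32 kHz each, guard = 0 kHz
Channel bandwidth = 12 * 32 = 384 kHz
Guard bands = 11 gaps * 0 kHz = 0 kHz
Total = 384 + 0 = 384 kHz

384


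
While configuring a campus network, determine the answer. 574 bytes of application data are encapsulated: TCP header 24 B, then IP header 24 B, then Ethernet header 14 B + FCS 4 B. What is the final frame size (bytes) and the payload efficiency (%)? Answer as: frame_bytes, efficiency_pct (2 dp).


TCP segment = 574 + 24 = 598 B
IP packet = 598 + 24 = 622 B
Ethernet frame = 622 + 14 + 4 = 640 B
Efficiency = app / frame = 574 / 640 = 0.896875 = 89.6875% -> 89.69% (2 dp)

640, 89.69


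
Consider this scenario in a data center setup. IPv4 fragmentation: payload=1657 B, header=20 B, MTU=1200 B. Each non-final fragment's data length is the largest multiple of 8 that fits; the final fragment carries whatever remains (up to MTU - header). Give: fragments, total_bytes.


Max data per non-final fragment = floor((MTU - header)/8)*8 = floor((1200 - 20)/8)*8 = floor(1180/8)*8 = 1176 B
Final fragment needs no 8-byte alignment: it can carry up to MTU - header = 1180 B
Non-final fragments needed = ceil((payload - 1180) / 1176) = ceil(477/1176) = ceil(0.4056) = 1
Number of fragments = 1 + 1 = 2
Fragment sizes (data): 1 * 1176 B + 481 B (last, 481 <= 1180 OK)
Total bytes sent = payload + n_frags * header = 1657 + 2*20 = 1657 + 40 = 1697 B

2, 1697


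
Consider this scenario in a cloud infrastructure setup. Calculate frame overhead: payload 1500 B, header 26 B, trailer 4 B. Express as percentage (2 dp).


Given: payload = 1500 B, header = 26 B, trailer = 4 B
Overhead bytes = header + trailer = 26 + 4 = 30
Total frame = payload + overhead = 1500 + 30 = 1530
Overhead % = 30 / 1530 * 100 = 1.9608% -> 1.96% (2 dp)

1.96


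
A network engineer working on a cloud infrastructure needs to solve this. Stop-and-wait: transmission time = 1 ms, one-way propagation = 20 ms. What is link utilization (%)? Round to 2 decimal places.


Given: Ttrans = 1 ms, Tprop = 20 ms
RTT = 2 * Tprop = 2 * 20 = 40 ms
U = Ttrans / (Ttrans + RTT)
U = 1 / (1 + 40)
U = 1 / 41 = 0.02439
U% = 2.44%

2.44


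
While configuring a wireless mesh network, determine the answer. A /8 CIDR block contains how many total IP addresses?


Given: CIDR prefix /8
Host bits = 32 - 8 = 24
Total addresses = 2^24 = 16777216

16777216


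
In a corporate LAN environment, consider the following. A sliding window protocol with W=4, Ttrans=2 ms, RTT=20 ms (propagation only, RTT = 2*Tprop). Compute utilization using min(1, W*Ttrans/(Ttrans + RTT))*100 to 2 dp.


Given: W = 4, Ttrans = 2 ms, RTT = 20 ms (= 2 * Tprop, Tprop = 10 ms)
Cycle time = Ttrans + RTT = 2 + 20 = 22 ms (first packet sent until its ACK returns)
W * Ttrans = 4 * 2 = 8 ms of sending per cycle
W * Ttrans / (Ttrans + RTT) = 8 / 22 = 0.363636
U = min(1, 0.363636) = 0.363636
U% = 36.36%

36.36


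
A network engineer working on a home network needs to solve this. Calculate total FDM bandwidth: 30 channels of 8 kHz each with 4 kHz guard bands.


Given: 30 channels, 8 kHz each, guard = 4 kHz
Channel bandwidth = 30 * 8 = 240 kHz
Guard bands = 29 gaps * 4 kHz = 116 kHz
Total = 240 + 116 = 356 kHz

356


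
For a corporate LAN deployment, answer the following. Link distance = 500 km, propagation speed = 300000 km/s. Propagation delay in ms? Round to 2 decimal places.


Given: distance = 500 km, speed = 300000 km/s
Delay = distance / speed = 500 / 300000 seconds
Delay in ms = 500 * 1000 / 300000
Delay = 1.6667 ms
Rounded to 2 dp = 1.67 ms

1.67


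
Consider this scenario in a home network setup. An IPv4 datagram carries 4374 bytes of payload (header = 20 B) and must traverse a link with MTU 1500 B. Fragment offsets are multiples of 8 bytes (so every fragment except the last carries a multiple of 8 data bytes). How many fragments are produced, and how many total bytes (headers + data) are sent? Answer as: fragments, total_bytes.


Max data per non-final fragment = floor((MTU - header)/8)*8 = floor((1500 - 20)/8)*8 = floor(1480/8)*8 = 1480 B
Final fragment needs no 8-byte alignment: it can carry up to MTU - header = 1480 B
Non-final fragments needed = ceil((payload - 1480) / 1480) = ceil(2894/1480) = ceil(1.9554) = 2
Number of fragments = 2 + 1 = 3
Fragment sizes (data): 2 * 1480 B + 1414 B (last, 1414 <= 1480 OK)
Total bytes sent = payload + n_frags * header = 4374 + 3*20 = 4374 + 60 = 4434 B

3, 4434


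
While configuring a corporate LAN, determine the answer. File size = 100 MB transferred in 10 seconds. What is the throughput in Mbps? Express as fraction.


Given: file = 100 MB, time = 10 s
File in Mb = 100 * 8 = 800 Mb
Throughput = 800 / 10 Mbps
Throughput = 80 Mbps

80


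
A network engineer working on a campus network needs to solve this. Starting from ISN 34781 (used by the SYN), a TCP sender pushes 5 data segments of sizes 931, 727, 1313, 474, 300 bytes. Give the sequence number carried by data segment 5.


The SYN occupies sequence number ISN = 34781, so the first data byte is ISN + 1 = 34782.
SEQ of data segment i = (ISN + 1) + sum of payload sizes of segments 1..i-1.
Segment 1: SEQ = 34782, payload = 931 bytes
Segment 2: SEQ = 35713, payload = 727 bytes
Segment 3: SEQ = 36440, payload = 1313 bytes
Segment 4: SEQ = 37753, payload = 474 bytes
Segment 5: SEQ = 38227, payload = 300 bytes
SEQ of segment 5 = 34782 + 931 + 727 + 1313 + 474 = 38227

38227


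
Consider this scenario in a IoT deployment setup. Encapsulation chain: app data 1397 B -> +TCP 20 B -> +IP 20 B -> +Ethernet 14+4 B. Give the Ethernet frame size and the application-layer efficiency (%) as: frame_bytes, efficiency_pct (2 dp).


TCP segment = 1397 + 20 = 1417 B
IP packet = 1417 + 20 = 1437 B
Ethernet frame = 1437 + 14 + 4 = 1455 B
Efficiency = app / frame = 1397 / 1455 = 0.960137 = 96.0137% -> 96.01% (2 dp)

1455, 96.01


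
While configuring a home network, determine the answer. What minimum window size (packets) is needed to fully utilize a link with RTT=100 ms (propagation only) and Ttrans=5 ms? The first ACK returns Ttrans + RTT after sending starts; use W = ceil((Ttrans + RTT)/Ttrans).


Given: Ttrans = 5 ms, RTT = 100 ms (= 2 * Tprop, Tprop = 50 ms)
Time until first ACK returns = Ttrans + RTT = 5 + 100 = 105 ms
Need W * Ttrans >= Ttrans + RTT  ->  W >= (Ttrans + RTT) / Ttrans
(Ttrans + RTT) / Ttrans = 105 / 5 = 21
W_min = ceil(21) = 21

21


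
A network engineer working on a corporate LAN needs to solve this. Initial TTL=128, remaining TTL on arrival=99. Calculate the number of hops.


Given: initial TTL = 128, received TTL = 99
Hops = initial TTL - received TTL
Hops = 128 - 99 = 29

29


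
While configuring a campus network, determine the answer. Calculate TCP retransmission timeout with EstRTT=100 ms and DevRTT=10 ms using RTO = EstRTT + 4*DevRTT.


Given: EstRTT = 100 ms, DevRTT = 10 ms
Timeout = EstRTT + 4 * DevRTT
4 * DevRTT = 4 * 10 = 40
Timeout = 100 + 40 = 140 ms

140


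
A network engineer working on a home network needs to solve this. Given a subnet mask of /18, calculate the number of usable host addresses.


Given: subnet mask /18
Host bits = 32 - 18 = 14
Total addresses = 2^14 = 16384
Usable hosts = 16384 - 2 (network + broadcast) = 16382

16382


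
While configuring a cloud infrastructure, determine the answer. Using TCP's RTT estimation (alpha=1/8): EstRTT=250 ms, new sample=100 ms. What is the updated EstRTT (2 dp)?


Given: EstRTT = 250 ms, SampleRTT = 100 ms, alpha = 1/8
New EstRTT = (1 - alpha) * EstRTT + alpha * SampleRTT
(7/8) * 250 = 218.75
(1/8) * 100 = 12.5
New EstRTT = 218.75 + 12.5 = 231.25 ms -> 231.25 ms (2 dp)

231.25


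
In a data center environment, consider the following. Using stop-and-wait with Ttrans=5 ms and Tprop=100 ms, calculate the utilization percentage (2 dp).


Given: Ttrans = 5 ms, Tprop = 100 ms
RTT = 2 * Tprop = 2 * 100 = 200 ms
U = Ttrans / (Ttrans + RTT)
U = 5 / (5 + 200)
U = 5 / 205 = 0.02439
U% = 2.44%

2.44


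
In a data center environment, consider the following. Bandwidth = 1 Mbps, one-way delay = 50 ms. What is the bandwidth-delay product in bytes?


Given: bandwidth = 1 Mbps, delay = 50 ms
BDP in bits = 1 * 10^6 * 50 / 1000
BDP in bits = 50000
BDP in bytes = 50000 / 8 = 6250

6250


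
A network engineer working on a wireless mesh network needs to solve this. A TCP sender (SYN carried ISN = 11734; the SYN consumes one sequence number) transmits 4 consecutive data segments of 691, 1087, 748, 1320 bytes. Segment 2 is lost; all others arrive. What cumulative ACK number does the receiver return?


SYN uses sequence number 11734; first data byte = ISN + 1 = 11735.
Segment 1: SEQ = 11735, len = 691 B, covers [11735, 12425]
Segment 2: SEQ = 12426, len = 1087 B, covers [12426, 13512] [LOST]
Segment 3: SEQ = 13513, len = 748 B, covers [13513, 14260]
Segment 4: SEQ = 14261, len = 1320 B, covers [14261, 15580]
In-order data received: bytes [11735, 12425] (segments 1..1).
Segment 2 missing -> gap begins at byte 12426; later segments buffered out of order.
Cumulative ACK = next expected in-order byte = 11735 + 691 = 12426

12426


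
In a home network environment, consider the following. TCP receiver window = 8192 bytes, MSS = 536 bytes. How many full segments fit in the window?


Given: RWND = 8192 bytes, MSS = 536 bytes
Full segments = floor(RWND / MSS)
Full segments = floor(8192 / 536)
Full segments = floor(15.2836) = 15

15


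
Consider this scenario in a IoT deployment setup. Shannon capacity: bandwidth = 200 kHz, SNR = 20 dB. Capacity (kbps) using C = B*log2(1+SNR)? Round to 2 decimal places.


Given: B = 200 kHz, SNR = 20 dB
SNR linear = 10^(20/10) = 100
1 + SNR = 101
log2(101) = 6.6582114828
C = 200 * 1000 * 6.6582114828 = 1331642.2966 bps
C = 1331.642297 kbps -> 1331.64 kbps (2 dp)

1331.64


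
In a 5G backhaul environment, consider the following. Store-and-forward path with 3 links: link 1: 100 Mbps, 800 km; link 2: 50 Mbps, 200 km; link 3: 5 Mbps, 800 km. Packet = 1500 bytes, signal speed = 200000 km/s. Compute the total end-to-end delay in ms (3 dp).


Packet = 1500 bytes = 12000 bits. Store-and-forward: sum (t_trans + t_prop) per link.
Link 1: t_trans = 12000/(100*10^6) s = 0.1200 ms; t_prop = 800/200000 s = 4.0000 ms; subtotal = 4.1200 ms
Link 2: t_trans = 12000/(50*10^6) s = 0.2400 ms; t_prop = 200/200000 s = 1.0000 ms; subtotal = 1.2400 ms
Link 3: t_trans = 12000/(5*10^6) s = 2.4000 ms; t_prop = 800/200000 s = 4.0000 ms; subtotal = 6.4000 ms
End-to-end = 4.1200 + 1.2400 + 6.4000 = 11.7600 ms -> 11.760 ms (3 dp)

11.760


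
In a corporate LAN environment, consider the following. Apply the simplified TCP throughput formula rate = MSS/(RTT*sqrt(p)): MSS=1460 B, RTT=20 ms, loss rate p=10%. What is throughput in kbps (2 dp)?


Given: MSS = 1460 bytes, RTT = 20 ms, loss = 10%
RTT in seconds = 20 / 1000 = 0.02
Loss rate = 10% = 0.1
sqrt(loss) = sqrt(0.1) = 0.316227766017
Throughput (bytes/s) = 1460 / (0.02 * 0.316227766017) = 230846.2692
Throughput (kbps) = 230846.2692 * 8 / 1000 = 1846.770154 -> 1846.77 kbps (2 dp)

1846.77


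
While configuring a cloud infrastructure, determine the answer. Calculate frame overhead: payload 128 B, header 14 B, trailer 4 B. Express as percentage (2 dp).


Given: payload = 128 B, header = 14 B, trailer = 4 B
Overhead bytes = header + trailer = 14 + 4 = 18
Total frame = payload + overhead = 128 + 18 = 146
Overhead % = 18 / 146 * 100 = 12.3288% -> 12.33% (2 dp)

12.33


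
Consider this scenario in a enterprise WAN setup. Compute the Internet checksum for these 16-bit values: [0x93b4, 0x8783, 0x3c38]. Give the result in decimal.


Given words: [0x93b4, 0x8783, 0x3c38]
Step 1: Sum all words
Raw sum = 37812 + 34691 + 15416 = 87919
Step 2: Fold carry: (22383 + 1) = 22384
One's complement = ~22384 & 0xFFFF = 43151

43151


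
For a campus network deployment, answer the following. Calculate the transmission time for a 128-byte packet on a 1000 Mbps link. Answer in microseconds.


Given: packet = 128 bytes, bandwidth = 1000 Mbps
Packet in bits = 128 * 8 = 1024 bits
Bandwidth = 1000 * 10^6 = 1000000000 bps
Time = 1024 / 1000000000 seconds
Time in us = 1024 * 10^6 / 1000000000 = 1.024

1.024


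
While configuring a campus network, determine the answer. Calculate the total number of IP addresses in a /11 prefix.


Given: CIDR prefix /11
Host bits = 32 - 11 = 21
Total addresses = 2^21 = 2097152

2097152


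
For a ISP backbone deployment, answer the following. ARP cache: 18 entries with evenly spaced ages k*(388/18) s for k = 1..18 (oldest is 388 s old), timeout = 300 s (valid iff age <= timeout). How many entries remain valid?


Ages are k * 388/18 s for k = 1..18 (spacing = 21.5556 s).
Entry k is valid iff k * 388/18 <= 300 iff k <= 18 * 300 / 388 = 13.9175
n_valid = floor(13.9175) = 13
(n_stale = 18 - 13 = 5)

13


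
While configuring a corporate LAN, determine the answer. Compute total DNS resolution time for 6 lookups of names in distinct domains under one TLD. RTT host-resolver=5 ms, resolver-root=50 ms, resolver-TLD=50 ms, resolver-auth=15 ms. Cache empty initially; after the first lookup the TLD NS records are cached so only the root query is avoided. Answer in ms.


Lookup 1 (cold cache): local + root + TLD + auth = 5 + 50 + 50 + 15 = 120 ms
Lookups 2..6 (TLD NS cached -> skip root; new domain -> still ask TLD and auth): local + TLD + auth = 5 + 50 + 15 = 70 ms each
Remaining 5 lookups: 5 * 70 = 350 ms
Total = 120 + 350 = 470 ms

470


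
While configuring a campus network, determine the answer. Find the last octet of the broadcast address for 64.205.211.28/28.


Given: IP = 64.205.211.28, prefix = /28
Host bits = 32 - 28 = 4
Network last octet = 28 AND mask = 16
Host part size = 2^4 - 1 = 15
Broadcast last octet = 16 OR 15 = 31

31


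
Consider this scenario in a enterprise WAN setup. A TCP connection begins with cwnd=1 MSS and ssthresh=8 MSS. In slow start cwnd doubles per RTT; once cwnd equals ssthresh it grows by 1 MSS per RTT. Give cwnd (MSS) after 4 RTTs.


RTT 0: cwnd = 1 MSS (initial)
RTT 1: cwnd = 2 MSS (slow start, doubled)
RTT 2: cwnd = 4 MSS (slow start, doubled)
RTT 3: cwnd = 8 MSS (slow start, doubled)
RTT 4: cwnd = 9 MSS (congestion avoidance, +1)

9
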